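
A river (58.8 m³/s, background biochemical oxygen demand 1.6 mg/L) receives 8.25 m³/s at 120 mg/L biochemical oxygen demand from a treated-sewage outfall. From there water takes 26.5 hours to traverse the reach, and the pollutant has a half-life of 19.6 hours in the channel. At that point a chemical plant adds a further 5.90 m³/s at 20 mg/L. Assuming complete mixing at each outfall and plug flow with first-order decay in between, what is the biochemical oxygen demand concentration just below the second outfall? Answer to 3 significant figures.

Mass balance: C = (58.80·1.600 + 8.250·120.0) / 67.05 = 1084/67.05 = 16.17 mg/L; combined flow 67.05 m³/s.
Half-life 19.6 h → k = ln 2 / 19.6 = 0.03536 h⁻¹ = 0.8488 d⁻¹.
After decay, C = 16.17 × e^(−kt) = 16.17 × 0.3917 = 6.334 mg/L.
Second outfall: C = (67.05·6.334 + 5.900·20.00)/72.95 = 7.439 mg/L.

7.44 mg/L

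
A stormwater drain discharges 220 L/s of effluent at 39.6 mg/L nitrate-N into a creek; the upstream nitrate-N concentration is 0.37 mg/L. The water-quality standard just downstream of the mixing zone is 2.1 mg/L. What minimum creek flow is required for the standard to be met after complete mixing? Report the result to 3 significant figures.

4770 L/s

Set C_mix = 2.1: (Q·0.3700 + 220.0·39.60) / (Q + 220.0) = 2.1
→ Q = 220.0·(39.60 − 2.1)/(2.1 − 0.3700) = 4769 L/s.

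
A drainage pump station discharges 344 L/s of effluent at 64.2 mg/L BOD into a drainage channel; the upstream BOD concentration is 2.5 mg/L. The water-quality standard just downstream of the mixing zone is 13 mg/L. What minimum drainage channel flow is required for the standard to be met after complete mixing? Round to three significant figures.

Set C_mix = 13: (Q·2.500 + 344.0·64.20) / (Q + 344.0) = 13
→ Q = 344.0·(64.20 − 13)/(13 − 2.500) = 1677 L/s.

1680 L/s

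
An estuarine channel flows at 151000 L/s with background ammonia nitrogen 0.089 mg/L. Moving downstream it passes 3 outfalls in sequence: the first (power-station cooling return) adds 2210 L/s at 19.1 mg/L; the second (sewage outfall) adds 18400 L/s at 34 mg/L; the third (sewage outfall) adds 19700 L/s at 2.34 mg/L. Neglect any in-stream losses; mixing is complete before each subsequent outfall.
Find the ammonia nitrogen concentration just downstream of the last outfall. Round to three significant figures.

3.80 mg/L

Below outfall 1: Q → 153200 L/s, C = (151000·0.08900 + 2210·19.10)/153200 = 0.3632 mg/L.
Below outfall 2: Q → 171600 L/s, C = (153200·0.3632 + 18400·34.00)/171600 = 3.970 mg/L.
Below outfall 3: Q → 191300 L/s, C = (171600·3.970 + 19700·2.340)/191300 = 3.802 mg/L.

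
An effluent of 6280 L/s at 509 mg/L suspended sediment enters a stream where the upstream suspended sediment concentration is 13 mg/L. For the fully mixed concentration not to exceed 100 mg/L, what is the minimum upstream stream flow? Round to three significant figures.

Set C_mix = 100: (Q·13.00 + 6280·509.0) / (Q + 6280) = 100
→ Q = 6280·(509.0 − 100)/(100 − 13.00) = 29520 L/s.

29500 L/s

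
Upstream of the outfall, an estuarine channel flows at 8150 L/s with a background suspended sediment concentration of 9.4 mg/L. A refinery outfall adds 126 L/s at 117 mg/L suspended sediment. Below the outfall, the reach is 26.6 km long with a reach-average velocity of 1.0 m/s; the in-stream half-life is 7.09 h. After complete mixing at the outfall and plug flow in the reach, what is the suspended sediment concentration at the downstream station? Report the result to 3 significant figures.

5.36 mg/L

Conservation of mass: C = (8150·9.400 + 126.0·117.0) / 8276 = 91350/8276 = 11.04 mg/L.
Travel time t = 26.6·1000 / 1.0 = 26600 s = 7.389 h.
Half-life 7.09 h → k = ln 2 / 7.09 = 0.09776 h⁻¹ = 2.346 d⁻¹.
First-order decay: C = 11.04·exp(−k·t) = 11.04·0.4856 = 5.360 mg/L.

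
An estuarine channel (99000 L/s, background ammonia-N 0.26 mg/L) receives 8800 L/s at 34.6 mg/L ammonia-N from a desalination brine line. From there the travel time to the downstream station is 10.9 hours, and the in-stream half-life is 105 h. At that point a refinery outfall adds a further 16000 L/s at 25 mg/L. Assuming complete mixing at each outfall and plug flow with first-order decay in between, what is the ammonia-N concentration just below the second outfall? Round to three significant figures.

5.71 mg/L

After mixing, C = (99000·0.2600 + 8800·34.60) / 107800 = 330200/107800 = 3.063 mg/L; combined flow 107800 L/s.
Half-life 105 h → k = ln 2 / 105 = 0.006601 h⁻¹ = 0.1584 d⁻¹.
Applying C = C₀e^(−kt): 3.063 × 0.9306 = 2.851 mg/L.
Second outfall: C = (107800·2.851 + 16000·25.00)/123800 = 5.713 mg/L.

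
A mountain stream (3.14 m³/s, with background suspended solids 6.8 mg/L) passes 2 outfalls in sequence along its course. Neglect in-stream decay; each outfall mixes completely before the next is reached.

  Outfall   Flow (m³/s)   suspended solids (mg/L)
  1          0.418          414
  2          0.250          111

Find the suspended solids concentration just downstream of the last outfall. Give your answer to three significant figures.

Outfall 1: combined Q = 3.558 m³/s; C = (3.140·6.800 + 0.4180·414.0)/3.558 = 54.64 mg/L.
Outfall 2: combined Q = 3.808 m³/s; C = (3.558·54.64 + 0.2500·111.0)/3.808 = 58.34 mg/L.

58.3 mg/L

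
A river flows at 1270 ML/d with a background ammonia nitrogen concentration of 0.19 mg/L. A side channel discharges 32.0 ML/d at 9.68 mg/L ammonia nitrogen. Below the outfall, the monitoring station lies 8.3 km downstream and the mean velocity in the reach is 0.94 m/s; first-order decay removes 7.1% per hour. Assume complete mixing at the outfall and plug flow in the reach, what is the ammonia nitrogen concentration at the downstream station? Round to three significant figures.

0.353 mg/L

Mixed concentration C = ΣQC/ΣQ = (1270·0.1900 + 32.00·9.680) / 1302 = 551.1/1302 = 0.4232 mg/L.
Travel time t = 8.3·1000 / 0.94 = 8830 s = 2.453 h.
7.1%/h lost → k = −ln(1 − 0.071) = 0.07365 h⁻¹.
After decay, C = 0.4232 × e^(−kt) = 0.4232 × 0.8347 = 0.3533 mg/L.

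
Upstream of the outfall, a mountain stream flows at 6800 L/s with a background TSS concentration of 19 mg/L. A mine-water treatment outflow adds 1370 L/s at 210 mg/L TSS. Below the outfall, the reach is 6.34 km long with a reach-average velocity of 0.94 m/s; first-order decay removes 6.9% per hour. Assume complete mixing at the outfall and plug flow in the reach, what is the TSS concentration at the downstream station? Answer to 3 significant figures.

44.6 mg/L

Mass balance: C = (6800·19.00 + 1370·210.0) / 8170 = 416900/8170 = 51.03 mg/L.
Travel time t = 6.34·1000 / 0.94 = 6745 s = 1.874 h.
6.9%/h lost → k = −ln(1 − 0.069) = 0.07150 h⁻¹.
Decay over the reach: 51.03·exp(−kt) = 51.03·0.8746 = 44.63 mg/L.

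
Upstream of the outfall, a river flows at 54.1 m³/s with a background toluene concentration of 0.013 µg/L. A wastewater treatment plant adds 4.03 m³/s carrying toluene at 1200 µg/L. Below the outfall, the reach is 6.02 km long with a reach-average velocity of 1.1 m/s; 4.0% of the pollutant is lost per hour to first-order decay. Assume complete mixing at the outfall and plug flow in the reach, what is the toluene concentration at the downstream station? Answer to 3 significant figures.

78.2 µg/L

Mixed concentration C = ΣQC/ΣQ = (54.10·0.01300 + 4.030·1200) / 58.13 = 4837/58.13 = 83.20 µg/L.
Travel time t = 6.02·1000 / 1.1 = 5473 s = 1.520 h.
4.0%/h lost → k = −ln(1 − 0.04) = 0.04082 h⁻¹.
First-order decay: C = 83.20·exp(−k·t) = 83.20·0.9398 = 78.20 µg/L.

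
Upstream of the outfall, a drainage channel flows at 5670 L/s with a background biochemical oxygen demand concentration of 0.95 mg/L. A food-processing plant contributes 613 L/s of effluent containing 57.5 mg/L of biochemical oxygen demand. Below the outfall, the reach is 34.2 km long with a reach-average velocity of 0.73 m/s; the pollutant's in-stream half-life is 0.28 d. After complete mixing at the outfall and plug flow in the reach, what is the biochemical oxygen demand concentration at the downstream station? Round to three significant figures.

1.69 mg/L

Mixed concentration C = ΣQC/ΣQ = (5670·0.9500 + 613.0·57.50) / 6283 = 40630/6283 = 6.467 mg/L.
Travel time t = 34.2·1000 / 0.73 = 46850 s = 13.01 h.
Half-life 0.28 d → k = ln 2 / 0.28 = 2.476 d⁻¹.
First-order decay: C = 6.467·exp(−k·t) = 6.467·0.2612 = 1.690 mg/L.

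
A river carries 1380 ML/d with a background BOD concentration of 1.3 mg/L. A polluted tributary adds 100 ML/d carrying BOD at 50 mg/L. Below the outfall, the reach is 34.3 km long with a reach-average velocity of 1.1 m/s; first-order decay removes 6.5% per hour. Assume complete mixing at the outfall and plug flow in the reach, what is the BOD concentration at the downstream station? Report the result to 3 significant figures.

After mixing, C = (1380·1.300 + 100.0·50.00) / 1480 = 6794/1480 = 4.591 mg/L.
Travel time t = 34.3·1000 / 1.1 = 31180 s = 8.662 h.
6.5%/h lost → k = −ln(1 − 0.065) = 0.06721 h⁻¹.
Applying C = C₀e^(−kt): 4.591 × 0.5587 = 2.565 mg/L.

2.56 mg/L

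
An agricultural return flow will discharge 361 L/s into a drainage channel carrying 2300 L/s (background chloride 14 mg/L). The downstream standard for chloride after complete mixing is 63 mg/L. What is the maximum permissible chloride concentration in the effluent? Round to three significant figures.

At the limit, (Qr·Cr + Qe·Cₑ)/(Qr + Qe) = 63:
Cₑ = (2661·63 − 2300·14.00) / 361.0 = 375.2 mg/L.

375 mg/L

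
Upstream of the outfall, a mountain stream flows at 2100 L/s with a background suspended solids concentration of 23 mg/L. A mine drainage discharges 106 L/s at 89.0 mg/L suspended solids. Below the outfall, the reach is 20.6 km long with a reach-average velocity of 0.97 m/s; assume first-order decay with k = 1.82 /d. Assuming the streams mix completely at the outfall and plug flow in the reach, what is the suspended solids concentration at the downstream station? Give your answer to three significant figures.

After mixing, C = (2100·23.00 + 106.0·89.00) / 2206 = 57730/2206 = 26.17 mg/L.
Travel time t = 20.6·1000 / 0.97 = 21240 s = 5.899 h.
Applying C = C₀e^(−kt): 26.17 × 0.6393 = 16.73 mg/L.

16.7 mg/L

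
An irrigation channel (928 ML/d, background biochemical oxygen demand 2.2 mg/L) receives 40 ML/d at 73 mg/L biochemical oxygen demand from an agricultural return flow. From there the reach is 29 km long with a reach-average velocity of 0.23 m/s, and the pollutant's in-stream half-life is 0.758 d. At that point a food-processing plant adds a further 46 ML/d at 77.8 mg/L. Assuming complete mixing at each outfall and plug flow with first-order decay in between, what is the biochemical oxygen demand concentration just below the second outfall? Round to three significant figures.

Mass balance: C = (928.0·2.200 + 40.00·73.00) / 968.0 = 4962/968.0 = 5.126 mg/L; combined flow 968.0 ML/d.
Travel time t = 29·1000 / 0.23 = 126100 s = 35.02 h.
Half-life 0.758 d → k = ln 2 / 0.758 = 0.9144 d⁻¹.
Applying C = C₀e^(−kt): 5.126 × 0.2633 = 1.350 mg/L.
Second outfall: C = (968.0·1.350 + 46.00·77.80)/1014 = 4.818 mg/L.

4.82 mg/L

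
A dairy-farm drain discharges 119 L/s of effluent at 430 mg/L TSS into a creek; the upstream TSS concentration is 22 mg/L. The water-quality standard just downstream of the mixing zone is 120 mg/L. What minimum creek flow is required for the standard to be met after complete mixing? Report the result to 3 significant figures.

Set C_mix = 120: (Q·22.00 + 119.0·430.0) / (Q + 119.0) = 120
→ Q = 119.0·(430.0 − 120)/(120 − 22.00) = 376.4 L/s.

376 L/s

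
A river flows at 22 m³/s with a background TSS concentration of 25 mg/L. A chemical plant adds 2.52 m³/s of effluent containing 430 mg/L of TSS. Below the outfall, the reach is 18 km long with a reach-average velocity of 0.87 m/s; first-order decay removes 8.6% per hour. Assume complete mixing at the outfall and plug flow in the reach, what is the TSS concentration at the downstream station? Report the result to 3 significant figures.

39.7 mg/L

Conservation of mass: C = (22.00·25.00 + 2.520·430.0) / 24.52 = 1634/24.52 = 66.62 mg/L.
Travel time t = 18·1000 / 0.87 = 20690 s = 5.747 h.
8.6%/h lost → k = −ln(1 − 0.086) = 0.08992 h⁻¹.
After decay, C = 66.62 × e^(−kt) = 66.62 × 0.5964 = 39.74 mg/L.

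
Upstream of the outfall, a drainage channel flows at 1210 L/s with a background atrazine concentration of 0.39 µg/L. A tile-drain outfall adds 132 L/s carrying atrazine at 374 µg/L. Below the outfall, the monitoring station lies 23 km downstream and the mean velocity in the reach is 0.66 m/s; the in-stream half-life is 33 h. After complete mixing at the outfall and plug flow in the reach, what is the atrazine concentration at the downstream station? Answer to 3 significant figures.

30.3 µg/L

Mixed concentration C = ΣQC/ΣQ = (1210·0.3900 + 132.0·374.0) / 1342 = 49840/1342 = 37.14 µg/L.
Travel time t = 23·1000 / 0.66 = 34850 s = 9.680 h.
Half-life 33 h → k = ln 2 / 33 = 0.02100 h⁻¹ = 0.5041 d⁻¹.
Decay over the reach: 37.14·exp(−kt) = 37.14·0.8160 = 30.31 µg/L.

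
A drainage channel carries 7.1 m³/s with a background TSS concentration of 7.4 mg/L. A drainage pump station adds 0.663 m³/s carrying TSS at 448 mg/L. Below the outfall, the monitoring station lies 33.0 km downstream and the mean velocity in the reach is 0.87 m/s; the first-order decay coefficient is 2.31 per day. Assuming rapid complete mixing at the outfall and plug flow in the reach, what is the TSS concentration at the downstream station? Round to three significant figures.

Flow-weighted average: C = (7.100·7.400 + 0.6630·448.0) / 7.763 = 349.6/7.763 = 45.03 mg/L.
Travel time t = 33.0·1000 / 0.87 = 37930 s = 10.54 h.
Decay over the reach: 45.03·exp(−kt) = 45.03·0.3627 = 16.33 mg/L.

16.3 mg/L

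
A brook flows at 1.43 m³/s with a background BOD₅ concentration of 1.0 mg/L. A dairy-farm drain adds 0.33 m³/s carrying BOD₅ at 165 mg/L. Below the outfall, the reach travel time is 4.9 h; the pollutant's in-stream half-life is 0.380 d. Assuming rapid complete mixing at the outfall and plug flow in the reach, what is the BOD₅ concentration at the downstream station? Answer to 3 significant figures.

21.9 mg/L

Flow-weighted average: C = (1.430·1.000 + 0.3300·165.0) / 1.760 = 55.88/1.760 = 31.75 mg/L.
Half-life 0.380 d → k = ln 2 / 0.380 = 1.824 d⁻¹.
Decay over the reach: 31.75·exp(−kt) = 31.75·0.6891 = 21.88 mg/L.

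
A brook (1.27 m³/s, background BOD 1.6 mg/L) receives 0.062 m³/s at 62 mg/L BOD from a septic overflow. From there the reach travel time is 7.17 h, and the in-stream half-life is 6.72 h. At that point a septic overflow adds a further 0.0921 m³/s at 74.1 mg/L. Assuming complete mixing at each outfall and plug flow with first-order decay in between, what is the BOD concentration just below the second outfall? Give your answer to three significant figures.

Flow-weighted average: C = (1.270·1.600 + 0.06200·62.00) / 1.332 = 5.876/1.332 = 4.411 mg/L; combined flow 1.332 m³/s.
Half-life 6.72 h → k = ln 2 / 6.72 = 0.1031 h⁻¹ = 2.476 d⁻¹.
Applying C = C₀e^(−kt): 4.411 × 0.4773 = 2.106 mg/L.
Second outfall: C = (1.332·2.106 + 0.09210·74.10)/1.424 = 6.762 mg/L.

6.76 mg/L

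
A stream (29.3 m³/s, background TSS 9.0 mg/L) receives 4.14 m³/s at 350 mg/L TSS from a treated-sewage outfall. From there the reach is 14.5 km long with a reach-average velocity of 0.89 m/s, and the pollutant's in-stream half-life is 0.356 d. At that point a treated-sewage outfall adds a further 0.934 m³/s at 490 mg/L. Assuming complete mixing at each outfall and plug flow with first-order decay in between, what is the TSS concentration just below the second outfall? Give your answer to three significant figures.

47.8 mg/L

After mixing, C = (29.30·9.000 + 4.140·350.0) / 33.44 = 1713/33.44 = 51.22 mg/L; combined flow 33.44 m³/s.
Travel time t = 14.5·1000 / 0.89 = 16290 s = 4.526 h.
Half-life 0.356 d → k = ln 2 / 0.356 = 1.947 d⁻¹.
First-order decay: C = 51.22·exp(−k·t) = 51.22·0.6927 = 35.48 mg/L.
At the second outfall, C = (33.44·35.48 + 0.9340·490.0) / (33.44 + 0.9340) = 47.83 mg/L.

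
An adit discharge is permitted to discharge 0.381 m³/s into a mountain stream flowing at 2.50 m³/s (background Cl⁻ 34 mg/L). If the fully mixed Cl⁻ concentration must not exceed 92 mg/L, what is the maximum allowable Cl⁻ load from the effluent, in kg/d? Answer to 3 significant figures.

Mass balance at the limit: 2.500·34.00 + 0.3810·Cₑ = 2.881·92 → Cₑ = 472.6 mg/L.
Load = 0.3810 m³/s × 472.6 g/m³ × 86 400 s/d = 15560 kg/d.

15600 kg/d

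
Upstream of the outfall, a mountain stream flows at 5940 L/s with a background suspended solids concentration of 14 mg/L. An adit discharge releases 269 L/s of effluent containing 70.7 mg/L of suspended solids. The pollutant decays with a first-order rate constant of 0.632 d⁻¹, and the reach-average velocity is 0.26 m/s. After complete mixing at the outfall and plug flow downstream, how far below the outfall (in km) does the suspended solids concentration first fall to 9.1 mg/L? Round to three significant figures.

21.1 km

Conservation of mass: C = (5940·14.00 + 269.0·70.70) / 6209 = 102200/6209 = 16.46 mg/L.
Set 16.46·exp(−k·t) = 9.1 → t = ln(16.46/9.1)/k = 80990 s = 22.50 h.
Distance = v·t = 0.26·80990 = 21060 m = 21.06 km.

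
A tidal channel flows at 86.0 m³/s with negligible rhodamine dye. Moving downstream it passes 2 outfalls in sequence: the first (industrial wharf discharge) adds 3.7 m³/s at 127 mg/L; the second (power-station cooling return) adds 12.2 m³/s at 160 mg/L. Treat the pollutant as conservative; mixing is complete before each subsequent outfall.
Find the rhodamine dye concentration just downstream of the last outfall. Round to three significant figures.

23.8 mg/L

Outfall 1: combined Q = 89.70 m³/s; C = (86.00·0 + 3.700·127.0)/89.70 = 5.239 mg/L.
Outfall 2: combined Q = 101.9 m³/s; C = (89.70·5.239 + 12.20·160.0)/101.9 = 23.77 mg/L.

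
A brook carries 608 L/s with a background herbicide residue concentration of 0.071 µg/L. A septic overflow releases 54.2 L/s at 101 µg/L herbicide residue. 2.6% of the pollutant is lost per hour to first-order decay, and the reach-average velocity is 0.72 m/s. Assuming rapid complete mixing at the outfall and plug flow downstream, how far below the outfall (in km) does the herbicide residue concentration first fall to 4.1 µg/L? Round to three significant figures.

Flow-weighted average: C = (608.0·0.07100 + 54.20·101.0) / 662.2 = 5517/662.2 = 8.332 µg/L.
2.6%/h lost → k = −ln(1 − 0.026) = 0.02634 h⁻¹.
Set 8.332·exp(−k·t) = 4.1 → t = ln(8.332/4.1)/k = 96900 s = 26.92 h.
Distance = v·t = 0.72·96900 = 69770 m = 69.77 km.

69.8 km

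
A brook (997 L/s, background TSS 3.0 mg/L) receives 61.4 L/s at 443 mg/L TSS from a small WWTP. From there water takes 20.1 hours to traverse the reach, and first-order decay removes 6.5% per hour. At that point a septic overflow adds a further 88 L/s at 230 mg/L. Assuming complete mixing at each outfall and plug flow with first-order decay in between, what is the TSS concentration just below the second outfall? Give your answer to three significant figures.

24.5 mg/L

Mass balance: C = (997.0·3.000 + 61.40·443.0) / 1058 = 30190/1058 = 28.53 mg/L; combined flow 1058 L/s.
6.5%/h lost → k = −ln(1 − 0.065) = 0.06721 h⁻¹.
First-order decay: C = 28.53·exp(−k·t) = 28.53·0.2590 = 7.388 mg/L.
At the second outfall, C = (1058·7.388 + 88.00·230.0) / (1058 + 88.00) = 24.48 mg/L.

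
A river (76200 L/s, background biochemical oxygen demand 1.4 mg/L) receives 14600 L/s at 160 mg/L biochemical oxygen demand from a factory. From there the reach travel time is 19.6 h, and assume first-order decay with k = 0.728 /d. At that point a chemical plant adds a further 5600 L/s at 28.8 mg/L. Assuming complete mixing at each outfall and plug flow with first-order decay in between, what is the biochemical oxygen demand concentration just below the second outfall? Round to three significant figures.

After mixing, C = (76200·1.400 + 14600·160.0) / 90800 = 2443000/90800 = 26.90 mg/L; combined flow 90800 L/s.
First-order decay: C = 26.90·exp(−k·t) = 26.90·0.5518 = 14.84 mg/L.
Second outfall: C = (90800·14.84 + 5600·28.80)/96400 = 15.66 mg/L.

15.7 mg/L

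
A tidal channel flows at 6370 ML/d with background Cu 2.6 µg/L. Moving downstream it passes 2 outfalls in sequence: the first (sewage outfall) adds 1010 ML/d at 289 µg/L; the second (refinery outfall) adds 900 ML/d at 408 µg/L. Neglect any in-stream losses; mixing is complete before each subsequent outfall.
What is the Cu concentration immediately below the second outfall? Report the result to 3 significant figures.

Below outfall 1: Q → 7380 ML/d, C = (6370·2.600 + 1010·289.0)/7380 = 41.80 µg/L.
Below outfall 2: Q → 8280 ML/d, C = (7380·41.80 + 900.0·408.0)/8280 = 81.60 µg/L.

81.6 µg/L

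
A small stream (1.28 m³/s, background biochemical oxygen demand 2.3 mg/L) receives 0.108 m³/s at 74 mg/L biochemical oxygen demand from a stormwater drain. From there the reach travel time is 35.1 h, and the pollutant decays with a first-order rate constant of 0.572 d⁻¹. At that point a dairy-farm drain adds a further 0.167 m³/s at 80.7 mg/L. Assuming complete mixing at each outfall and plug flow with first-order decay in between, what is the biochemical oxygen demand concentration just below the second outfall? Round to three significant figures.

11.7 mg/L

After mixing, C = (1.280·2.300 + 0.1080·74.00) / 1.388 = 10.94/1.388 = 7.879 mg/L; combined flow 1.388 m³/s.
Decay over the reach: 7.879·exp(−kt) = 7.879·0.4332 = 3.413 mg/L.
Second outfall: C = (1.388·3.413 + 0.1670·80.70)/1.555 = 11.71 mg/L.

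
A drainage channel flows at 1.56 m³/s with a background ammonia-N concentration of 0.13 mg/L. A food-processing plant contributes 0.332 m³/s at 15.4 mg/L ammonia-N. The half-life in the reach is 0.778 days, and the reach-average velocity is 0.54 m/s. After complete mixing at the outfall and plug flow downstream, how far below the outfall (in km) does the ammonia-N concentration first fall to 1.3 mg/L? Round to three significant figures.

40.4 km

Flow-weighted average: C = (1.560·0.1300 + 0.3320·15.40) / 1.892 = 5.316/1.892 = 2.810 mg/L.
Half-life 0.778 d → k = ln 2 / 0.778 = 0.8909 d⁻¹.
Set 2.810·exp(−k·t) = 1.3 → t = ln(2.810/1.3)/k = 74730 s = 20.76 h.
Distance = v·t = 0.54·74730 = 40360 m = 40.36 km.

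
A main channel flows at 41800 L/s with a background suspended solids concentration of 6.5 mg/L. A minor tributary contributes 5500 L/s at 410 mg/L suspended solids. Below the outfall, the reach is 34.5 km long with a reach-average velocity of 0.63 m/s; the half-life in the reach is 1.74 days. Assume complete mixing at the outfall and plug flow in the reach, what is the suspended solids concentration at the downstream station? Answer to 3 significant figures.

41.5 mg/L

Mass balance: C = (41800·6.500 + 5500·410.0) / 47300 = 2527000/47300 = 53.42 mg/L.
Travel time t = 34.5·1000 / 0.63 = 54760 s = 15.21 h.
Half-life 1.74 d → k = ln 2 / 1.74 = 0.3984 d⁻¹.
After decay, C = 53.42 × e^(−kt) = 53.42 × 0.7769 = 41.50 mg/L.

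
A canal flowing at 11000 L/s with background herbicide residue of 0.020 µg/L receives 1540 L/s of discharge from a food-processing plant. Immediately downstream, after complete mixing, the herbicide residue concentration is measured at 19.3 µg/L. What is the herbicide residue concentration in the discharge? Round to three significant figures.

Mass balance: 11000·0.02000 + 1540·Cₑ = 12540·19.30
→ Cₑ = (12540·19.30 − 11000·0.02000) / 1540 = 157.0 µg/L.

157 µg/L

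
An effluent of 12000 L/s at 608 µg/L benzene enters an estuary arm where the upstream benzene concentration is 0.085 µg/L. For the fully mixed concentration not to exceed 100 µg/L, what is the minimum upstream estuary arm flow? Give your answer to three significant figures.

Set C_mix = 100: (Q·0.08500 + 12000·608.0) / (Q + 12000) = 100
→ Q = 12000·(608.0 − 100)/(100 − 0.08500) = 61010 L/s.

61000 L/s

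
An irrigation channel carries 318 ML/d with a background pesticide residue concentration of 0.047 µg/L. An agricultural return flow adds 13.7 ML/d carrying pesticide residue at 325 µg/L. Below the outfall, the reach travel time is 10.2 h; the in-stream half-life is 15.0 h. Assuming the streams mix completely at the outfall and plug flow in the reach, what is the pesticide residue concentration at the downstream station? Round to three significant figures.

Mass balance: C = (318.0·0.04700 + 13.70·325.0) / 331.7 = 4467/331.7 = 13.47 µg/L.
Half-life 15.0 h → k = ln 2 / 15.0 = 0.04621 h⁻¹ = 1.109 d⁻¹.
First-order decay: C = 13.47·exp(−k·t) = 13.47·0.6242 = 8.406 µg/L.

8.41 µg/L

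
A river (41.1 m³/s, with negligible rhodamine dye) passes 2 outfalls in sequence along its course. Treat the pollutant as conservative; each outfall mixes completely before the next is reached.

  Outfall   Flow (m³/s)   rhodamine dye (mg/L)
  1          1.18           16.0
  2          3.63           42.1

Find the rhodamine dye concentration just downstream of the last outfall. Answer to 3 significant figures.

Outfall 1: combined Q = 42.28 m³/s; C = (41.10·0 + 1.180·16.00)/42.28 = 0.4465 mg/L.
Outfall 2: combined Q = 45.91 m³/s; C = (42.28·0.4465 + 3.630·42.10)/45.91 = 3.740 mg/L.

3.74 mg/L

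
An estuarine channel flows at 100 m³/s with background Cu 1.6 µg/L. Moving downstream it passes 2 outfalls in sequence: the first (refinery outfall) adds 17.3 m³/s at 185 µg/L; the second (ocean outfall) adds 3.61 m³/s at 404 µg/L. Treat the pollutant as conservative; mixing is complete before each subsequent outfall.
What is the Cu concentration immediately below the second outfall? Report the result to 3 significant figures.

39.9 µg/L

After outfall 1: Q = 100.0 + 17.30 = 117.3 m³/s; C = (100.0·1.600 + 17.30·185.0)/117.3 = 28.65 µg/L.
After outfall 2: Q = 117.3 + 3.610 = 120.9 m³/s; C = (117.3·28.65 + 3.610·404.0)/120.9 = 39.86 µg/L.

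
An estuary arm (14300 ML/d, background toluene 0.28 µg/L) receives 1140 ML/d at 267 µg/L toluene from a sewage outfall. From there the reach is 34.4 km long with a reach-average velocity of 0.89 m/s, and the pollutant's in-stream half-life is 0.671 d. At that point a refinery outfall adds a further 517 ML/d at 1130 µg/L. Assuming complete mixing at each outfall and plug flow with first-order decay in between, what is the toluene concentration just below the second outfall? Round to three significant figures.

Mass balance: C = (14300·0.2800 + 1140·267.0) / 15440 = 308400/15440 = 19.97 µg/L; combined flow 15440 ML/d.
Travel time t = 34.4·1000 / 0.89 = 38650 s = 10.74 h.
Half-life 0.671 d → k = ln 2 / 0.671 = 1.033 d⁻¹.
Decay over the reach: 19.97·exp(−kt) = 19.97·0.6299 = 12.58 µg/L.
At the second outfall, C = (15440·12.58 + 517.0·1130) / (15440 + 517.0) = 48.79 µg/L.

48.8 µg/L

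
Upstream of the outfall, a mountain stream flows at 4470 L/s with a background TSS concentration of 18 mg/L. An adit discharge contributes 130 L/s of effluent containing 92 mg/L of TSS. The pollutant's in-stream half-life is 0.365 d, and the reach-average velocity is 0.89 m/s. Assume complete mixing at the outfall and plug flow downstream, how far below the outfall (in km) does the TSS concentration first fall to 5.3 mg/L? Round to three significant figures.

After mixing, C = (4470·18.00 + 130.0·92.00) / 4600 = 92420/4600 = 20.09 mg/L.
Half-life 0.365 d → k = ln 2 / 0.365 = 1.899 d⁻¹.
Set 20.09·exp(−k·t) = 5.3 → t = ln(20.09/5.3)/k = 60630 s = 16.84 h.
Distance = v·t = 0.89·60630 = 53960 m = 53.96 km.

54.0 km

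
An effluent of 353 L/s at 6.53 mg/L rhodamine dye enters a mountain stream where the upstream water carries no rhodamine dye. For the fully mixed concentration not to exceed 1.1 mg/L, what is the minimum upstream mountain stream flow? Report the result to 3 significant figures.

1740 L/s

Set C_mix = 1.1: (Q·0 + 353.0·6.530) / (Q + 353.0) = 1.1
→ Q = 353.0·(6.530 − 1.1)/(1.1 − 0) = 1743 L/s.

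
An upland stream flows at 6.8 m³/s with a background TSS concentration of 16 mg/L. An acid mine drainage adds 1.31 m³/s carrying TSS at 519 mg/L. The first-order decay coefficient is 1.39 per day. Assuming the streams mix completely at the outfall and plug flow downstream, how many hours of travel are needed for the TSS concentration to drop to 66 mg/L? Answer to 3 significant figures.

Conservation of mass: C = (6.800·16.00 + 1.310·519.0) / 8.110 = 788.7/8.110 = 97.25 mg/L.
97.25·exp(−k·t) = 66 → t = ln(97.25/66)/k = 24090 s = 6.693 h.

6.69 h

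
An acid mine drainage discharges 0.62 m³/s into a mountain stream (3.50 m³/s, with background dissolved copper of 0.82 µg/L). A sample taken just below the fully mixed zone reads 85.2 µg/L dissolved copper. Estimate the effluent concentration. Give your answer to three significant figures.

562 µg/L

Mass balance: 3.500·0.8200 + 0.6200·Cₑ = 4.120·85.20
→ Cₑ = (4.120·85.20 − 3.500·0.8200) / 0.6200 = 561.5 µg/L.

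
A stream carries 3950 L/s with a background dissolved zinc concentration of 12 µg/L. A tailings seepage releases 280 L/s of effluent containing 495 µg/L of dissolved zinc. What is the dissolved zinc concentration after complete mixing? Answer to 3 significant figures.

Conservation of mass: C = (3950·12.00 + 280.0·495.0) / 4230 = 186000/4230 = 43.97 µg/L.

44.0 µg/L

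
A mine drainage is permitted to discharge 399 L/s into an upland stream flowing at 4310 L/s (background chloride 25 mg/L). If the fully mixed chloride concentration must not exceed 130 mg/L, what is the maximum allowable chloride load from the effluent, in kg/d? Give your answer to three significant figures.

43600 kg/d

Mass balance at the limit: 4310·25.00 + 399.0·Cₑ = 4709·130 → Cₑ = 1264 mg/L.
399.0 L/s = 0.3990 m³/s. Load = 0.3990 m³/s × 1264 g/m³ × 86 400 s/d = 43580 kg/d.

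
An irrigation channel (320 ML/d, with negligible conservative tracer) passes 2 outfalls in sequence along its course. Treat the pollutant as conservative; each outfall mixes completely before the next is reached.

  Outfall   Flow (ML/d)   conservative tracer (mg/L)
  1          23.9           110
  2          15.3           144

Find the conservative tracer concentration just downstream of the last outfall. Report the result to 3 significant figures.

13.5 mg/L

After outfall 1: Q = 320.0 + 23.90 = 343.9 ML/d; C = (320.0·0 + 23.90·110.0)/343.9 = 7.645 mg/L.
After outfall 2: Q = 343.9 + 15.30 = 359.2 ML/d; C = (343.9·7.645 + 15.30·144.0)/359.2 = 13.45 mg/L.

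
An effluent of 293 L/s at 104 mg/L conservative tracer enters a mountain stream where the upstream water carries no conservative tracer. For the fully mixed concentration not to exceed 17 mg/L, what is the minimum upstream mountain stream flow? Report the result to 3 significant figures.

Set C_mix = 17: (Q·0 + 293.0·104.0) / (Q + 293.0) = 17
→ Q = 293.0·(104.0 − 17)/(17 − 0) = 1499 L/s.

1500 L/s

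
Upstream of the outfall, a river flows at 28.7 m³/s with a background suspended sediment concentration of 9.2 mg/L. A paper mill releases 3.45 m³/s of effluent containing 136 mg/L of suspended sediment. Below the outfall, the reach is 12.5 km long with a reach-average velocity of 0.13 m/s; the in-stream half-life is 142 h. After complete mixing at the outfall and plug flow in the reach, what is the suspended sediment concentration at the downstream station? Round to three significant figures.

Mixed concentration C = ΣQC/ΣQ = (28.70·9.200 + 3.450·136.0) / 32.15 = 733.2/32.15 = 22.81 mg/L.
Travel time t = 12.5·1000 / 0.13 = 96150 s = 26.71 h.
Half-life 142 h → k = ln 2 / 142 = 0.004881 h⁻¹ = 0.1172 d⁻¹.
Applying C = C₀e^(−kt): 22.81 × 0.8778 = 20.02 mg/L.

20.0 mg/L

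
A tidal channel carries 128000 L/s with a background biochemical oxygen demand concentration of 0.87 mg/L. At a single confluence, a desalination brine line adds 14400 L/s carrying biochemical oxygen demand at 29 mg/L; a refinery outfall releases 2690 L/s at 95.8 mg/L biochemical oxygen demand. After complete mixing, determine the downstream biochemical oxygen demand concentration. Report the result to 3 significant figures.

5.42 mg/L

After mixing, C = (128000·0.8700 + 14400·29.00 + 2690·95.80) / 145100 = 786700/145100 = 5.422 mg/L.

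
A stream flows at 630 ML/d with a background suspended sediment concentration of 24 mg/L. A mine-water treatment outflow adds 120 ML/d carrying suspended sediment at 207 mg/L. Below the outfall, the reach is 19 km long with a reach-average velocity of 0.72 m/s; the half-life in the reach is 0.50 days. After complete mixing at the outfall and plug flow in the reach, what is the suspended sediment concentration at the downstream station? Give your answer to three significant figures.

Mass balance: C = (630.0·24.00 + 120.0·207.0) / 750.0 = 39960/750.0 = 53.28 mg/L.
Travel time t = 19·1000 / 0.72 = 26390 s = 7.330 h.
Half-life 0.50 d → k = ln 2 / 0.50 = 1.386 d⁻¹.
First-order decay: C = 53.28·exp(−k·t) = 53.28·0.6548 = 34.89 mg/L.

34.9 mg/L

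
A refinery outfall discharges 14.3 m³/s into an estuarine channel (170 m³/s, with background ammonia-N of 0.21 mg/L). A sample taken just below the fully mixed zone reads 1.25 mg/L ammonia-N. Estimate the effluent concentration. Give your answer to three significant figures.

13.6 mg/L

Mass balance: 170.0·0.2100 + 14.30·Cₑ = 184.3·1.250
→ Cₑ = (184.3·1.250 − 170.0·0.2100) / 14.30 = 13.61 mg/L.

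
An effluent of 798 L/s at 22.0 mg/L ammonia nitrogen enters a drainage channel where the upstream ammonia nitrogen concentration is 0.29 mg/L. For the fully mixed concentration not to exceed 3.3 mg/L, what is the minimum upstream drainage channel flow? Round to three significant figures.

4960 L/s

Set C_mix = 3.3: (Q·0.2900 + 798.0·22.00) / (Q + 798.0) = 3.3
→ Q = 798.0·(22.00 − 3.3)/(3.3 − 0.2900) = 4958 L/s.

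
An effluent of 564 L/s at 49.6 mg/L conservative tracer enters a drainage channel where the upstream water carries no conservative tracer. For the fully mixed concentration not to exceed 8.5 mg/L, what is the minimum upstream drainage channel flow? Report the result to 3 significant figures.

2730 L/s

Set C_mix = 8.5: (Q·0 + 564.0·49.60) / (Q + 564.0) = 8.5
→ Q = 564.0·(49.60 − 8.5)/(8.5 − 0) = 2727 L/s.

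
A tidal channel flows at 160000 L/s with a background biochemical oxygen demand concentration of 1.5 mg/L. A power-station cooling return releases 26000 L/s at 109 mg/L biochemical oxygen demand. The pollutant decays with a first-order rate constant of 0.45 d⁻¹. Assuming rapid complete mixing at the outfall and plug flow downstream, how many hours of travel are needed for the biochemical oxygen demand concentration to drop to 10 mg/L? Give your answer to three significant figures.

Mixed concentration C = ΣQC/ΣQ = (160000·1.500 + 26000·109.0) / 186000 = 3074000/186000 = 16.53 mg/L.
16.53·exp(−k·t) = 10 → t = ln(16.53/10)/k = 96460 s = 26.79 h.

26.8 h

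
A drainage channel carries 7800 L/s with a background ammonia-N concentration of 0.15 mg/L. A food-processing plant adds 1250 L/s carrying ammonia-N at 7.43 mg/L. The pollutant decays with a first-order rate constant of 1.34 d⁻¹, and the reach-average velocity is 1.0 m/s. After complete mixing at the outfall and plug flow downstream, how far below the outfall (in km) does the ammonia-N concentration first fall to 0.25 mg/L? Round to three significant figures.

Mixed concentration C = ΣQC/ΣQ = (7800·0.1500 + 1250·7.430) / 9050 = 10460/9050 = 1.156 mg/L.
Set 1.156·exp(−k·t) = 0.25 → t = ln(1.156/0.25)/k = 98710 s = 27.42 h.
Distance = v·t = 1.0·98710 = 98710 m = 98.71 km.

98.7 km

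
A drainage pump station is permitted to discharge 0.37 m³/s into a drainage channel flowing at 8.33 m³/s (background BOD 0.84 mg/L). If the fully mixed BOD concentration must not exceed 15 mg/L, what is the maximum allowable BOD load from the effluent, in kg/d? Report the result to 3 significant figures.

10700 kg/d

Mass balance at the limit: 8.330·0.8400 + 0.3700·Cₑ = 8.700·15 → Cₑ = 333.8 mg/L.
Load = 0.3700 m³/s × 333.8 g/m³ × 86 400 s/d = 10670 kg/d.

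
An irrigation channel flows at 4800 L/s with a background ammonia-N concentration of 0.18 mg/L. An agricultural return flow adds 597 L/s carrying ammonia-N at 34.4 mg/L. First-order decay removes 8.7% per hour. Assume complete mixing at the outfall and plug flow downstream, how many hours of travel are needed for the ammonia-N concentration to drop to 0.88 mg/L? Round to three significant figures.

Conservation of mass: C = (4800·0.1800 + 597.0·34.40) / 5397 = 21400/5397 = 3.965 mg/L.
8.7%/h lost → k = −ln(1 − 0.087) = 0.09102 h⁻¹.
3.965·exp(−k·t) = 0.88 → t = ln(3.965/0.88)/k = 59540 s = 16.54 h.

16.5 h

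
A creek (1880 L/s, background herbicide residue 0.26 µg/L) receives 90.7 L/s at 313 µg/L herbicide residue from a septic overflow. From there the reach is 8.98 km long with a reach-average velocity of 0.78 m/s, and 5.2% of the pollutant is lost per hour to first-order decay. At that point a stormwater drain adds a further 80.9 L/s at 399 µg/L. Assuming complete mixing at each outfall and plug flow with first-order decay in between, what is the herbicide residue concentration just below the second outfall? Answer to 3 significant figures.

Conservation of mass: C = (1880·0.2600 + 90.70·313.0) / 1971 = 28880/1971 = 14.65 µg/L; combined flow 1971 L/s.
Travel time t = 8.98·1000 / 0.78 = 11510 s = 3.198 h.
5.2%/h lost → k = −ln(1 − 0.052) = 0.05340 h⁻¹.
Applying C = C₀e^(−kt): 14.65 × 0.8430 = 12.35 µg/L.
At the second outfall, C = (1971·12.35 + 80.90·399.0) / (1971 + 80.90) = 27.60 µg/L.

27.6 µg/L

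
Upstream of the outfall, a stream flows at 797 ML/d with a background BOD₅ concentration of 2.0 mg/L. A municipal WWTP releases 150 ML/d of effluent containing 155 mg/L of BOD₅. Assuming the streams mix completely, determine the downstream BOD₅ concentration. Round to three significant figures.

26.2 mg/L

Mixed concentration C = ΣQC/ΣQ = (797.0·2.000 + 150.0·155.0) / 947.0 = 24840/947.0 = 26.23 mg/L.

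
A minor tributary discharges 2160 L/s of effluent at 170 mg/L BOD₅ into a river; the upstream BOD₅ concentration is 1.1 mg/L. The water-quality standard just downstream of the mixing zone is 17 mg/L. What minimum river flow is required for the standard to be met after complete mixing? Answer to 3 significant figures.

20800 L/s

Set C_mix = 17: (Q·1.100 + 2160·170.0) / (Q + 2160) = 17
→ Q = 2160·(170.0 − 17)/(17 − 1.100) = 20780 L/s.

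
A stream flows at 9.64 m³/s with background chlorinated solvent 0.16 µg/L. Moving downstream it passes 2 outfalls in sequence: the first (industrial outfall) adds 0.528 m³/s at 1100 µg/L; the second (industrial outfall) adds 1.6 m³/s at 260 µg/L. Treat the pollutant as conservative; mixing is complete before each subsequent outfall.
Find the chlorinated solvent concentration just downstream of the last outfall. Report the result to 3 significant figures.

Below outfall 1: Q → 10.17 m³/s, C = (9.640·0.1600 + 0.5280·1100)/10.17 = 57.27 µg/L.
Below outfall 2: Q → 11.77 m³/s, C = (10.17·57.27 + 1.600·260.0)/11.77 = 84.84 µg/L.

84.8 µg/L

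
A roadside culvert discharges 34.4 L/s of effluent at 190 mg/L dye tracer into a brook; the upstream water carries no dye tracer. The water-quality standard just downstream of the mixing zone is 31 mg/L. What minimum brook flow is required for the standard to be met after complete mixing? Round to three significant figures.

176 L/s

Set C_mix = 31: (Q·0 + 34.40·190.0) / (Q + 34.40) = 31
→ Q = 34.40·(190.0 − 31)/(31 − 0) = 176.4 L/s.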